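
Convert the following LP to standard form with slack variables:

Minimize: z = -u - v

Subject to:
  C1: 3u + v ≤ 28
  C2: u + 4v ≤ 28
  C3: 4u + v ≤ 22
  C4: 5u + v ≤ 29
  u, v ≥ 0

min z = -u - v

s.t.
  3u + v + s1 = 28
  u + 4v + s2 = 28
  4u + v + s3 = 22
  5u + v + s4 = 29
  u, v, s1, s2, s3, s4 ≥ 0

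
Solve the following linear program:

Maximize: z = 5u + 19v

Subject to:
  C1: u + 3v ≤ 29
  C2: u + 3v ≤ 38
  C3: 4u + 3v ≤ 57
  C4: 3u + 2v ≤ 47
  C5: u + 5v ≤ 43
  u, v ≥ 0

Evaluate the objective at each vertex of the feasible region:
  z(0, 0) = 0
  z(14.25, 0) = 71.25
  z(9.333, 6.556) = 171.2
  z(8, 7) = 173  ←
  z(0, 8.6) = 163.4
The maximum is at u = 8, v = 7.

u = 8, v = 7, z = 173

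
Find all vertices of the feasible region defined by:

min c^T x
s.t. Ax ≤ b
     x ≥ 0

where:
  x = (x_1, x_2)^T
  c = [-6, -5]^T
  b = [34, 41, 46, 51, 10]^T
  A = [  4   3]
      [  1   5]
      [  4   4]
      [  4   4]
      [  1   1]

(0, 0), (8.5, 0), (4, 6), (2.25, 7.75), (0, 8.2)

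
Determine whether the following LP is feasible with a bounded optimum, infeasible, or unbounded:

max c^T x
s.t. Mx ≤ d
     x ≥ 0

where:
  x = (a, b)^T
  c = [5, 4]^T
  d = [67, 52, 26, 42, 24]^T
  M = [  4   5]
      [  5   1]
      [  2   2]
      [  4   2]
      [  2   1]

Feasible with a bounded optimal solution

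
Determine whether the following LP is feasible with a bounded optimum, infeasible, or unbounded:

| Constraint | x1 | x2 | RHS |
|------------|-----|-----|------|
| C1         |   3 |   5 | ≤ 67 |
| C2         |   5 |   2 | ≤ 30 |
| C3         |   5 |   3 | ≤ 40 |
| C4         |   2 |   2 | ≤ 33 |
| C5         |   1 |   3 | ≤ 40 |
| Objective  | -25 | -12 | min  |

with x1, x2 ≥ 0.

Feasible with a bounded optimal solution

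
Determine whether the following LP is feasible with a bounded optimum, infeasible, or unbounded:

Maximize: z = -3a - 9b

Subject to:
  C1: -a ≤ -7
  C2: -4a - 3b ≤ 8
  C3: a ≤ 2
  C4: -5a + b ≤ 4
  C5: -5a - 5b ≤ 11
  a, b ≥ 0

Infeasible (no feasible solution exists)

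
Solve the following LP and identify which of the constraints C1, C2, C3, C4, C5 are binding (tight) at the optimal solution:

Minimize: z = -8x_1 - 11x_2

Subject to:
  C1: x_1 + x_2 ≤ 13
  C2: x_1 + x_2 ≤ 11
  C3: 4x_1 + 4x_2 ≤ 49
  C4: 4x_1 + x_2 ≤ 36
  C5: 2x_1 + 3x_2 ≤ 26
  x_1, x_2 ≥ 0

At x_1 = 7, x_2 = 4, compute slack b - a·x for each constraint:
  C1: 13 − 11 = 2  (slack)
  C2: 11 − 11 = 0  (binding)
  C3: 49 − 44 = 5  (slack)
  C4: 36 − 32 = 4  (slack)
  C5: 26 − 26 = 0  (binding)

Optimal: x_1 = 7, x_2 = 4
Binding: C2, C5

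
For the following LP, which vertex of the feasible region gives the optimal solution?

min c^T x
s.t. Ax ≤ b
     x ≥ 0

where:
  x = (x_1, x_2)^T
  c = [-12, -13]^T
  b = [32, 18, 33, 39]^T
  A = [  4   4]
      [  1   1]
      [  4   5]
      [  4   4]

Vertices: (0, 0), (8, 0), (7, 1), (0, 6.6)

Evaluate the objective at each vertex of the feasible region:
  z(0, 0) = 0
  z(8, 0) = -96
  z(7, 1) = -97  ←
  z(0, 6.6) = -85.8
The minimum is at x_1 = 7, x_2 = 1.

(7, 1)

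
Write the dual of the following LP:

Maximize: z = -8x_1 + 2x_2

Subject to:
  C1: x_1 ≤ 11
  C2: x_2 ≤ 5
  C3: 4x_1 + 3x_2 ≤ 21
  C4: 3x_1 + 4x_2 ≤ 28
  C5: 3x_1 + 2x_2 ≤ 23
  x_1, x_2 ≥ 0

Primal max cᵀx s.t. Ax ≤ b, x ≥ 0  →  Dual min bᵀy s.t. Aᵀy ≥ c, y ≥ 0.

Minimize: z = 11y1 + 5y2 + 21y3 + 28y4 + 23y5

Subject to:
  y1 + 4y3 + 3y4 + 3y5 ≥ -8
  y2 + 3y3 + 4y4 + 2y5 ≥ 2
  y1, y2, y3, y4, y5 ≥ 0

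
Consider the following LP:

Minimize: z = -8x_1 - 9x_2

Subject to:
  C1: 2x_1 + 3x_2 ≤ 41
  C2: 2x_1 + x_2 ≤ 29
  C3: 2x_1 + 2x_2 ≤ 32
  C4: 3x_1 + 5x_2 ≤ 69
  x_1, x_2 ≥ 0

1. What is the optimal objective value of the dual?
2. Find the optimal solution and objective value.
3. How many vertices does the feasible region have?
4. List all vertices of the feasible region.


1. -137
2. x_1 = 7, x_2 = 9, z = -137
3. 5
4. (0, 0), (14.5, 0), (13, 3), (7, 9), (0, 13.67)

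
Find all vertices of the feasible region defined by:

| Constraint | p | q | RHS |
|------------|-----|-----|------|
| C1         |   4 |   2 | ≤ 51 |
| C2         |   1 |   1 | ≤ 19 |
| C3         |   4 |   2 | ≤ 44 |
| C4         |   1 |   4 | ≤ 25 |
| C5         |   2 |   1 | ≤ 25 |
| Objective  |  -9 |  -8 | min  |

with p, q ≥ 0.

(0, 0), (11, 0), (9, 4), (0, 6.25)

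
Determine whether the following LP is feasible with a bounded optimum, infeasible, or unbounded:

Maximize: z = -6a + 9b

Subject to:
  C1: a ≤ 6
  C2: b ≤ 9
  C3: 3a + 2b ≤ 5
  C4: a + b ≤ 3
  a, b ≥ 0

Feasible with a bounded optimal solution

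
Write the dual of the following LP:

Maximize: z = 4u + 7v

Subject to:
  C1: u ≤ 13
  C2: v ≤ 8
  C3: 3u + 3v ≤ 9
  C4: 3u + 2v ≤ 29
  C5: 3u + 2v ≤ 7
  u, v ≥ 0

Primal max cᵀx s.t. Ax ≤ b, x ≥ 0  →  Dual min bᵀy s.t. Aᵀy ≥ c, y ≥ 0.

Minimize: z = 13y1 + 8y2 + 9y3 + 29y4 + 7y5

Subject to:
  y1 + 3y3 + 3y4 + 3y5 ≥ 4
  y2 + 3y3 + 2y4 + 2y5 ≥ 7
  y1, y2, y3, y4, y5 ≥ 0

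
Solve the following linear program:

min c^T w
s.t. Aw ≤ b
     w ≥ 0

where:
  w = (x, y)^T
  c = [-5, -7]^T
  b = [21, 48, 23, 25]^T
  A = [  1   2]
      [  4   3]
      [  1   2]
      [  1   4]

Evaluate the objective at each vertex of the feasible region:
  z(0, 0) = 0
  z(12, 0) = -60
  z(9, 4) = -73  ←
  z(0, 6.25) = -43.75
The minimum is at x = 9, y = 4.

x = 9, y = 4, z = -73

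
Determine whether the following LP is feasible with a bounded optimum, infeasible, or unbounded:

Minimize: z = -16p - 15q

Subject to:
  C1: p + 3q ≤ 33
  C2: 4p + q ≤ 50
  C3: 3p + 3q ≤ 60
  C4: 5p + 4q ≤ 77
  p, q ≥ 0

Feasible with a bounded optimal solution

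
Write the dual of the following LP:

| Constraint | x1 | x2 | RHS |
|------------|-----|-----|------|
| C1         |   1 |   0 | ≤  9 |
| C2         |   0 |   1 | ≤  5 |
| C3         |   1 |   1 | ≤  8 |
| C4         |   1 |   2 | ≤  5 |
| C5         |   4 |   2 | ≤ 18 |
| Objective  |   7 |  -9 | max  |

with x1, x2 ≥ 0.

Primal max cᵀx s.t. Ax ≤ b, x ≥ 0  →  Dual min bᵀy s.t. Aᵀy ≥ c, y ≥ 0.

Minimize: z = 9y1 + 5y2 + 8y3 + 5y4 + 18y5

Subject to:
  y1 + y3 + y4 + 4y5 ≥ 7
  y2 + y3 + 2y4 + 2y5 ≥ -9
  y1, y2, y3, y4, y5 ≥ 0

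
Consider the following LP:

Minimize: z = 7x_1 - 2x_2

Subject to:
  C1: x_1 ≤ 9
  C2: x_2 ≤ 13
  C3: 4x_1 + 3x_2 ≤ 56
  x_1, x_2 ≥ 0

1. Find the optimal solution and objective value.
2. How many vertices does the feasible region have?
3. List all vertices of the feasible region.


1. x_1 = 0, x_2 = 13, z = -26
2. 5
3. (0, 0), (9, 0), (9, 6.667), (4.25, 13), (0, 13)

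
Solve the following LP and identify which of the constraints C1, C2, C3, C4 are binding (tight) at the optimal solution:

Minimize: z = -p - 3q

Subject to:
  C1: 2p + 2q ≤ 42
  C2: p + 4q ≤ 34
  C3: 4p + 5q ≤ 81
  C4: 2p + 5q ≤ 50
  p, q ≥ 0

At p = 10, q = 6, compute slack b - a·x for each constraint:
  C1: 42 − 32 = 10  (slack)
  C2: 34 − 34 = 0  (binding)
  C3: 81 − 70 = 11  (slack)
  C4: 50 − 50 = 0  (binding)

Optimal: p = 10, q = 6
Binding: C2, C4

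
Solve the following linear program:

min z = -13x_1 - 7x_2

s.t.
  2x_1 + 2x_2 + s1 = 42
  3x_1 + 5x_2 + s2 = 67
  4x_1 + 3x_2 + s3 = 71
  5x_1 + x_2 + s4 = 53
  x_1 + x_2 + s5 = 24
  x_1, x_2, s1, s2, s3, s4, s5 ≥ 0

Evaluate the objective at each vertex of the feasible region:
  z(0, 0) = 0
  z(10.6, 0) = -137.8
  z(9, 8) = -173  ←
  z(0, 13.4) = -93.8
The minimum is at x_1 = 9, x_2 = 8.

x_1 = 9, x_2 = 8, z = -173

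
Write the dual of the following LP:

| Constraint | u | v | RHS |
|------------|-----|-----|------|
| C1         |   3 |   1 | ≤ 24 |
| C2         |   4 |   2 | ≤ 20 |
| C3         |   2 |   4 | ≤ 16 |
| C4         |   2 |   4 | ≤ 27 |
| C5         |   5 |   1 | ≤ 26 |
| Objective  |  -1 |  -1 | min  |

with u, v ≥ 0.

Primal min cᵀx s.t. Ax ≤ b, x ≥ 0  →  Dual max −bᵀy s.t. Aᵀy ≥ −c, y ≥ 0.

Maximize: z = -24y1 - 20y2 - 16y3 - 27y4 - 26y5

Subject to:
  3y1 + 4y2 + 2y3 + 2y4 + 5y5 ≥ 1
  y1 + 2y2 + 4y3 + 4y4 + y5 ≥ 1
  y1, y2, y3, y4, y5 ≥ 0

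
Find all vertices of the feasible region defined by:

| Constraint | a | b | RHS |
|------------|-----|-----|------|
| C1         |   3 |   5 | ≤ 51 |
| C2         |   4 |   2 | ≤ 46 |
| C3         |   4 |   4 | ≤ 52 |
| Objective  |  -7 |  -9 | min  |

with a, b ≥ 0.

(0, 0), (11.5, 0), (10, 3), (7, 6), (0, 10.2)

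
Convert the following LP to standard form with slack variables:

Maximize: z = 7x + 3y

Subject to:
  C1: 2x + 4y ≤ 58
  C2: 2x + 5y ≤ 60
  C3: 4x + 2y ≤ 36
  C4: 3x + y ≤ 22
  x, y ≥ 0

max z = 7x + 3y

s.t.
  2x + 4y + s1 = 58
  2x + 5y + s2 = 60
  4x + 2y + s3 = 36
  3x + y + s4 = 22
  x, y, s1, s2, s3, s4 ≥ 0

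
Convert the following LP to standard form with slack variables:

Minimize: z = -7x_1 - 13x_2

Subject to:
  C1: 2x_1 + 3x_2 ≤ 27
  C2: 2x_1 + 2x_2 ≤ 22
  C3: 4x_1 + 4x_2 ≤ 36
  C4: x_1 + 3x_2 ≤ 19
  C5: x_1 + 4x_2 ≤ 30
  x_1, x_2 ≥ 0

min z = -7x_1 - 13x_2

s.t.
  2x_1 + 3x_2 + s1 = 27
  2x_1 + 2x_2 + s2 = 22
  4x_1 + 4x_2 + s3 = 36
  x_1 + 3x_2 + s4 = 19
  x_1 + 4x_2 + s5 = 30
  x_1, x_2, s1, s2, s3, s4, s5 ≥ 0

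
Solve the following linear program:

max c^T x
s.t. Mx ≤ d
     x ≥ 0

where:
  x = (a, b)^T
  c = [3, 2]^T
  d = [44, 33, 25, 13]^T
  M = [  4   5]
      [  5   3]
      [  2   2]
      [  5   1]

Evaluate the objective at each vertex of the feasible region:
  z(0, 0) = 0
  z(2.6, 0) = 7.8
  z(1, 8) = 19  ←
  z(0, 8.8) = 17.6
The maximum is at a = 1, b = 8.

a = 1, b = 8, z = 19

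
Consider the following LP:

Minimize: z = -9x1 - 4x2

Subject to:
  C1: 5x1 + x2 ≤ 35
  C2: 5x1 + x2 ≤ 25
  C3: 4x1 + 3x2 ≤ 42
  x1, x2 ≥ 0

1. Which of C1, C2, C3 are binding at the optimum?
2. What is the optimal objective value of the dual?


1. C2, C3
2. -67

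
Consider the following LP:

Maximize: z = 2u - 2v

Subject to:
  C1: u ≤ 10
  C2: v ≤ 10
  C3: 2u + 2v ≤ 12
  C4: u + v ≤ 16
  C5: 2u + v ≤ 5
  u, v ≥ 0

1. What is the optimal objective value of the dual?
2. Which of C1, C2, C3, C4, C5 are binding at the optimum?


1. 5
2. C5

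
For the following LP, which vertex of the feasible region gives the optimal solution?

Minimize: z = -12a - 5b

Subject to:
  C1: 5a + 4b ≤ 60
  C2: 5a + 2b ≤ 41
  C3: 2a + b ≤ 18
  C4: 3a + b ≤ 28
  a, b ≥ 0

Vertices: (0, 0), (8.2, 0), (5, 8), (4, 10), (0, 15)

Evaluate the objective at each vertex of the feasible region:
  z(0, 0) = 0
  z(8.2, 0) = -98.4
  z(5, 8) = -100  ←
  z(4, 10) = -98
  z(0, 15) = -75
The minimum is at a = 5, b = 8.

(5, 8)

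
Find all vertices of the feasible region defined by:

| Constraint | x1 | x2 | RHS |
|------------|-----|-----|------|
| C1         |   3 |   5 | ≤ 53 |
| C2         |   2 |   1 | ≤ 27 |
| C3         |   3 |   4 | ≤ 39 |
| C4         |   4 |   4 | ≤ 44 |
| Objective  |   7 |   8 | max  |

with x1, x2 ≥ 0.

(0, 0), (11, 0), (5, 6), (0, 9.75)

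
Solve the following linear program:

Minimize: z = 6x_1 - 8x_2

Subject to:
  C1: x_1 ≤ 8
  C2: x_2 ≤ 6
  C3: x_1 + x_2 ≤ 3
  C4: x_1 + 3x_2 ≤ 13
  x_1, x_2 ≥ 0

Evaluate the objective at each vertex of the feasible region:
  z(0, 0) = 0
  z(3, 0) = 18
  z(0, 3) = -24  ←
The minimum is at x_1 = 0, x_2 = 3.

x_1 = 0, x_2 = 3, z = -24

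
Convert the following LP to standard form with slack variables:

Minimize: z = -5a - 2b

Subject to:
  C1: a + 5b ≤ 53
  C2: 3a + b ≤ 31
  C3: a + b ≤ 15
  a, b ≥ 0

min z = -5a - 2b

s.t.
  a + 5b + s1 = 53
  3a + b + s2 = 31
  a + b + s3 = 15
  a, b, s1, s2, s3 ≥ 0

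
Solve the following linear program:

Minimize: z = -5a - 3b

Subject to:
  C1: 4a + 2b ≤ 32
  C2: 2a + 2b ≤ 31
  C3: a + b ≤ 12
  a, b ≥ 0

Evaluate the objective at each vertex of the feasible region:
  z(0, 0) = 0
  z(8, 0) = -40
  z(4, 8) = -44  ←
  z(0, 12) = -36
The minimum is at a = 4, b = 8.

a = 4, b = 8, z = -44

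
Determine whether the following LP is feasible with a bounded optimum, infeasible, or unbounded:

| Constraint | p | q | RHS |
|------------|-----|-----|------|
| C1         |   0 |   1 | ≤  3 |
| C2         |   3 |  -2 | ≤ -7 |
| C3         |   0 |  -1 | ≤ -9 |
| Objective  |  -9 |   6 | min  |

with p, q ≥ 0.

Infeasible (no feasible solution exists)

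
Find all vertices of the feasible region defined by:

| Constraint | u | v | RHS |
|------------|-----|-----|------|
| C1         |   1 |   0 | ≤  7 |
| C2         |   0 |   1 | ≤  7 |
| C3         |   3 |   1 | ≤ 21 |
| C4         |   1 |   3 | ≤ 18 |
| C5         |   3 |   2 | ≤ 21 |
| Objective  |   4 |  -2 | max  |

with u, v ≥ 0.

(0, 0), (7, 0), (3.857, 4.714), (0, 6)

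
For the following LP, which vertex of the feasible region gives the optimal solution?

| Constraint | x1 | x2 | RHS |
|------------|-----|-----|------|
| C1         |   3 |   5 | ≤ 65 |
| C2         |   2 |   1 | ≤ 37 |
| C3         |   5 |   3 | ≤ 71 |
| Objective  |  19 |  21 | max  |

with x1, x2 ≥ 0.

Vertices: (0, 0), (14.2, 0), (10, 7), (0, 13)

Evaluate the objective at each vertex of the feasible region:
  z(0, 0) = 0
  z(14.2, 0) = 269.8
  z(10, 7) = 337  ←
  z(0, 13) = 273
The maximum is at x1 = 10, x2 = 7.

(10, 7)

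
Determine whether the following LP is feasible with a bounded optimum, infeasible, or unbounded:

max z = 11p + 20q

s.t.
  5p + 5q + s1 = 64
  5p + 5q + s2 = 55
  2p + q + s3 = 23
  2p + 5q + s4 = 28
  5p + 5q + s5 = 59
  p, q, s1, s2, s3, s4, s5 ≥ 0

Feasible with a bounded optimal solution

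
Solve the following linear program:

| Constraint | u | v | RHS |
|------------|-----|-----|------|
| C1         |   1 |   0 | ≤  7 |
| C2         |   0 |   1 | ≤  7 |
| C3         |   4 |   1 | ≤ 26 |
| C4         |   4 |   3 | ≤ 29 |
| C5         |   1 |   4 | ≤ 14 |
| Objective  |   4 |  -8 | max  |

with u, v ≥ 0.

Evaluate the objective at each vertex of the feasible region:
  z(0, 0) = 0
  z(6.5, 0) = 26  ←
  z(6.125, 1.5) = 12.5
  z(5.692, 2.077) = 6.154
  z(0, 3.5) = -28
The maximum is at u = 6.5, v = 0.

u = 6.5, v = 0, z = 26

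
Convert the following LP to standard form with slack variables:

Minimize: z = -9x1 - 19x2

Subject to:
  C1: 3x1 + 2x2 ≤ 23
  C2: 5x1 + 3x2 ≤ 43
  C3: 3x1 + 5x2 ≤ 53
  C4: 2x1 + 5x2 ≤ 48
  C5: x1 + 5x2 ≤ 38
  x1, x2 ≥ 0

min z = -9x1 - 19x2

s.t.
  3x1 + 2x2 + s1 = 23
  5x1 + 3x2 + s2 = 43
  3x1 + 5x2 + s3 = 53
  2x1 + 5x2 + s4 = 48
  x1 + 5x2 + s5 = 38
  x1, x2, s1, s2, s3, s4, s5 ≥ 0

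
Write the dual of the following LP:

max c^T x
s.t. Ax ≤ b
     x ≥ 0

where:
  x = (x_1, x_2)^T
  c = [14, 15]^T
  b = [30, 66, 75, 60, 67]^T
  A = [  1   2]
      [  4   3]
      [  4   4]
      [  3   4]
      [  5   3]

Primal max cᵀx s.t. Ax ≤ b, x ≥ 0  →  Dual min bᵀy s.t. Aᵀy ≥ c, y ≥ 0.

Minimize: z = 30y1 + 66y2 + 75y3 + 60y4 + 67y5

Subject to:
  y1 + 4y2 + 4y3 + 3y4 + 5y5 ≥ 14
  2y1 + 3y2 + 4y3 + 4y4 + 3y5 ≥ 15
  y1, y2, y3, y4, y5 ≥ 0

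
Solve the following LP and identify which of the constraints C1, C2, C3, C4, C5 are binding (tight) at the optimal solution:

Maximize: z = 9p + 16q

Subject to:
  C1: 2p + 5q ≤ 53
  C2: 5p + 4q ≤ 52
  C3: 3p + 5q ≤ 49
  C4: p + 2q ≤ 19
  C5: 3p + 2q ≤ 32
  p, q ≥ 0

At p = 3, q = 8, compute slack b - a·x for each constraint:
  C1: 53 − 46 = 7  (slack)
  C2: 52 − 47 = 5  (slack)
  C3: 49 − 49 = 0  (binding)
  C4: 19 − 19 = 0  (binding)
  C5: 32 − 25 = 7  (slack)

Optimal: p = 3, q = 8
Binding: C3, C4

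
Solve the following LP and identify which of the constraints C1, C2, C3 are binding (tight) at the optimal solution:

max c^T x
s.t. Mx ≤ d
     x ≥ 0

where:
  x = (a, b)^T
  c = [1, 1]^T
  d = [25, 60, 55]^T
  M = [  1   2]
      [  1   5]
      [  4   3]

At a = 7, b = 9, compute slack b - a·x for each constraint:
  C1: 25 − 25 = 0  (binding)
  C2: 60 − 52 = 8  (slack)
  C3: 55 − 55 = 0  (binding)

Optimal: a = 7, b = 9
Binding: C1, C3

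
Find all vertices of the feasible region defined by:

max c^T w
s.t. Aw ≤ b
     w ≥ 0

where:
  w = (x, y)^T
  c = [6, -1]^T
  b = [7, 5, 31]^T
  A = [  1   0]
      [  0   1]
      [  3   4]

(0, 0), (7, 0), (7, 2.5), (3.667, 5), (0, 5)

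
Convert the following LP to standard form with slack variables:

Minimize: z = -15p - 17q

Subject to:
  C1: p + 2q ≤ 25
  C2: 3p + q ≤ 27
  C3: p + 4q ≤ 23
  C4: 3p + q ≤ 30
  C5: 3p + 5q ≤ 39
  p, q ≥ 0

min z = -15p - 17q

s.t.
  p + 2q + s1 = 25
  3p + q + s2 = 27
  p + 4q + s3 = 23
  3p + q + s4 = 30
  3p + 5q + s5 = 39
  p, q, s1, s2, s3, s4, s5 ≥ 0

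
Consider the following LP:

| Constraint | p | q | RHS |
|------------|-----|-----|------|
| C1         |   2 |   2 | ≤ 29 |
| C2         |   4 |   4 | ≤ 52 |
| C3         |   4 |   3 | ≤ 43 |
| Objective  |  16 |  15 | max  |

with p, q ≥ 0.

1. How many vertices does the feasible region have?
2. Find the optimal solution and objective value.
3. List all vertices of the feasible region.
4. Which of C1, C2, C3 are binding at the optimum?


1. 4
2. p = 4, q = 9, z = 199
3. (0, 0), (10.75, 0), (4, 9), (0, 13)
4. C2, C3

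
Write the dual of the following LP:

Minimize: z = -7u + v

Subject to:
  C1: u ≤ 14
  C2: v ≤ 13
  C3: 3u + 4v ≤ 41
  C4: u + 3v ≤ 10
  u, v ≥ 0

Primal min cᵀx s.t. Ax ≤ b, x ≥ 0  →  Dual max −bᵀy s.t. Aᵀy ≥ −c, y ≥ 0.

Maximize: z = -14y1 - 13y2 - 41y3 - 10y4

Subject to:
  y1 + 3y3 + y4 ≥ 7
  y2 + 4y3 + 3y4 ≥ -1
  y1, y2, y3, y4 ≥ 0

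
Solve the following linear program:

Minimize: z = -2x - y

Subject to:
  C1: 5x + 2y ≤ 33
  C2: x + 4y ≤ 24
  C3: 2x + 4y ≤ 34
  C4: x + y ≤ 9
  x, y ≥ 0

Evaluate the objective at each vertex of the feasible region:
  z(0, 0) = 0
  z(6.6, 0) = -13.2
  z(5, 4) = -14  ←
  z(4, 5) = -13
  z(0, 6) = -6
The minimum is at x = 5, y = 4.

x = 5, y = 4, z = -14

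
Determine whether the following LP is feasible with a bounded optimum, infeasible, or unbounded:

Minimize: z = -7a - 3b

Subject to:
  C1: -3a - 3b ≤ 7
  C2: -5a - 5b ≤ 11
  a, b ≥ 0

Unbounded (objective can decrease without bound)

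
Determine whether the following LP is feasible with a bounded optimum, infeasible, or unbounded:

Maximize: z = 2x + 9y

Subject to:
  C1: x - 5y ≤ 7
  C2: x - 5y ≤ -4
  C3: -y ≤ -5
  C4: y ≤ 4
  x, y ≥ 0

Infeasible (no feasible solution exists)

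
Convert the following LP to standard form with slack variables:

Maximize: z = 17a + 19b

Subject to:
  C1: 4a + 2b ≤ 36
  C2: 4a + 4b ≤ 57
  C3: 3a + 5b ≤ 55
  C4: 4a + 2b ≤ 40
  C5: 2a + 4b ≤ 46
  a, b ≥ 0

max z = 17a + 19b

s.t.
  4a + 2b + s1 = 36
  4a + 4b + s2 = 57
  3a + 5b + s3 = 55
  4a + 2b + s4 = 40
  2a + 4b + s5 = 46
  a, b, s1, s2, s3, s4, s5 ≥ 0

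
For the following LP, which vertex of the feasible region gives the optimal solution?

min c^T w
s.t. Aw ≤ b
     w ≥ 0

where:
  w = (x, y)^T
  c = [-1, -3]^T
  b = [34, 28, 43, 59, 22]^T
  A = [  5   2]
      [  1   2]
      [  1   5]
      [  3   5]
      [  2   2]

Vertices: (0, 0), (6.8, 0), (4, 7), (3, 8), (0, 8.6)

Evaluate the objective at each vertex of the feasible region:
  z(0, 0) = 0
  z(6.8, 0) = -6.8
  z(4, 7) = -25
  z(3, 8) = -27  ←
  z(0, 8.6) = -25.8
The minimum is at x = 3, y = 8.

(3, 8)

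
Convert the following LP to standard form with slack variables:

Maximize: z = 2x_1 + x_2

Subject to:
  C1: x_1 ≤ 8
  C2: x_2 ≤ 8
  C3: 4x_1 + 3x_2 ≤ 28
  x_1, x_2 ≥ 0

max z = 2x_1 + x_2

s.t.
  x_1 + s1 = 8
  x_2 + s2 = 8
  4x_1 + 3x_2 + s3 = 28
  x_1, x_2, s1, s2, s3 ≥ 0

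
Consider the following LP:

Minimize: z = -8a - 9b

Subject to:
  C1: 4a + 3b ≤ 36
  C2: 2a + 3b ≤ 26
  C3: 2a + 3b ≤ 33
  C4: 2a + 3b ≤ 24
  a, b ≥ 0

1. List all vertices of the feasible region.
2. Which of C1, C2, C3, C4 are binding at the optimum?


1. (0, 0), (9, 0), (6, 4), (0, 8)
2. C1, C4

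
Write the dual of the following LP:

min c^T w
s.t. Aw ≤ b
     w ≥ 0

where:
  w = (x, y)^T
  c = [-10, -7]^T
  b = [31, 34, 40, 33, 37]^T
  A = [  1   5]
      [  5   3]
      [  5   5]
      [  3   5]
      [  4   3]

Primal min cᵀx s.t. Ax ≤ b, x ≥ 0  →  Dual max −bᵀy s.t. Aᵀy ≥ −c, y ≥ 0.

Maximize: z = -31y1 - 34y2 - 40y3 - 33y4 - 37y5

Subject to:
  y1 + 5y2 + 5y3 + 3y4 + 4y5 ≥ 10
  5y1 + 3y2 + 5y3 + 5y4 + 3y5 ≥ 7
  y1, y2, y3, y4, y5 ≥ 0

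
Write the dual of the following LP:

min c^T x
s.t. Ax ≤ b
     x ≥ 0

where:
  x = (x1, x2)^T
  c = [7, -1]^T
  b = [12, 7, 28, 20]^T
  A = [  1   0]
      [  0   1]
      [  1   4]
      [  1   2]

Primal min cᵀx s.t. Ax ≤ b, x ≥ 0  →  Dual max −bᵀy s.t. Aᵀy ≥ −c, y ≥ 0.

Maximize: z = -12y1 - 7y2 - 28y3 - 20y4

Subject to:
  y1 + y3 + y4 ≥ -7
  y2 + 4y3 + 2y4 ≥ 1
  y1, y2, y3, y4 ≥ 0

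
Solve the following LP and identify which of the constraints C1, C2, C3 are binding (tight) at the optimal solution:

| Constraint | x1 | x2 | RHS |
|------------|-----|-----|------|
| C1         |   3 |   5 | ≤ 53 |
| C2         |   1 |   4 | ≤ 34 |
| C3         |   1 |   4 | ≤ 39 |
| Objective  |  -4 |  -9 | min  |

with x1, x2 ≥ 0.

At x1 = 6, x2 = 7, compute slack b - a·x for each constraint:
  C1: 53 − 53 = 0  (binding)
  C2: 34 − 34 = 0  (binding)
  C3: 39 − 34 = 5  (slack)

Optimal: x1 = 6, x2 = 7
Binding: C1, C2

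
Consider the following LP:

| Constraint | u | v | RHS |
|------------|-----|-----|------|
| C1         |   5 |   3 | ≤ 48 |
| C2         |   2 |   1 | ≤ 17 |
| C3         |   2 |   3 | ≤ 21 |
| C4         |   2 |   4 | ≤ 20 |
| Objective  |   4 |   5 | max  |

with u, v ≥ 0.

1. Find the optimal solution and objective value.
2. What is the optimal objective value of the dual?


1. u = 8, v = 1, z = 37
2. 37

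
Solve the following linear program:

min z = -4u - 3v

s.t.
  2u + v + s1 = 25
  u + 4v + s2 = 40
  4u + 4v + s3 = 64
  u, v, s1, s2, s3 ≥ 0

Evaluate the objective at each vertex of the feasible region:
  z(0, 0) = 0
  z(12.5, 0) = -50
  z(9, 7) = -57  ←
  z(8, 8) = -56
  z(0, 10) = -30
The minimum is at u = 9, v = 7.

u = 9, v = 7, z = -57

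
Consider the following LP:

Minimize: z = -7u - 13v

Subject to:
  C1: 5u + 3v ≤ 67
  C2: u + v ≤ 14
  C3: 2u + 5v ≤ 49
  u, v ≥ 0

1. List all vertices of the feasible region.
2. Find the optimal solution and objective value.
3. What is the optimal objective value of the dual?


1. (0, 0), (13.4, 0), (12.5, 1.5), (7, 7), (0, 9.8)
2. u = 7, v = 7, z = -140
3. -140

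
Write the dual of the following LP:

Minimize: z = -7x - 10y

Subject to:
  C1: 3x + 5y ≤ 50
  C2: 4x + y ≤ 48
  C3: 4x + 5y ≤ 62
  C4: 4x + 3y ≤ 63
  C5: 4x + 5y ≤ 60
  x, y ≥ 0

Primal min cᵀx s.t. Ax ≤ b, x ≥ 0  →  Dual max −bᵀy s.t. Aᵀy ≥ −c, y ≥ 0.

Maximize: z = -50y1 - 48y2 - 62y3 - 63y4 - 60y5

Subject to:
  3y1 + 4y2 + 4y3 + 4y4 + 4y5 ≥ 7
  5y1 + y2 + 5y3 + 3y4 + 5y5 ≥ 10
  y1, y2, y3, y4, y5 ≥ 0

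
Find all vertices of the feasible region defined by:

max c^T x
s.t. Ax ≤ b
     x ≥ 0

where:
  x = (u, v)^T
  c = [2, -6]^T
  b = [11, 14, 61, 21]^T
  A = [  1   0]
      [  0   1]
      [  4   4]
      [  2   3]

(0, 0), (10.5, 0), (0, 7)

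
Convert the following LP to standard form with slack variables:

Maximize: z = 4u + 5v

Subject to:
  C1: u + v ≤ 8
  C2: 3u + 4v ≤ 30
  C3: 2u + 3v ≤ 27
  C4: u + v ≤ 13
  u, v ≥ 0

max z = 4u + 5v

s.t.
  u + v + s1 = 8
  3u + 4v + s2 = 30
  2u + 3v + s3 = 27
  u + v + s4 = 13
  u, v, s1, s2, s3, s4 ≥ 0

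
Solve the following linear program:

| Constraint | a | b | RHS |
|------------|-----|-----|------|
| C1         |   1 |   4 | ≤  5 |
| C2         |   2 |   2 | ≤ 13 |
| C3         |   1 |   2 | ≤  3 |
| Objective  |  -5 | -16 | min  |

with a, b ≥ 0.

Evaluate the objective at each vertex of the feasible region:
  z(0, 0) = 0
  z(3, 0) = -15
  z(1, 1) = -21  ←
  z(0, 1.25) = -20
The minimum is at a = 1, b = 1.

a = 1, b = 1, z = -21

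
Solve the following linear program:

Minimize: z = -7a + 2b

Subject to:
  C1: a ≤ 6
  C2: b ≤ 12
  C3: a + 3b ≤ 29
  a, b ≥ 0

Evaluate the objective at each vertex of the feasible region:
  z(0, 0) = 0
  z(6, 0) = -42  ←
  z(6, 7.667) = -26.67
  z(0, 9.667) = 19.33
The minimum is at a = 6, b = 0.

a = 6, b = 0, z = -42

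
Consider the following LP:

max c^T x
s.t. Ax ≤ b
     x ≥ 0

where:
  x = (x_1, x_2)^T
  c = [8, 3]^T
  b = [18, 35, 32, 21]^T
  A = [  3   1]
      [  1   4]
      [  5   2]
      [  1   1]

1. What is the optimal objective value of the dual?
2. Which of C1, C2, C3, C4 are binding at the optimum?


1. 50
2. C1, C3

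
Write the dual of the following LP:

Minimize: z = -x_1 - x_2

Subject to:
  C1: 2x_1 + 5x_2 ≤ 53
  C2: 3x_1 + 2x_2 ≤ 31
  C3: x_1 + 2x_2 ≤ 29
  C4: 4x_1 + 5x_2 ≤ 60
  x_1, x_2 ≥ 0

Primal min cᵀx s.t. Ax ≤ b, x ≥ 0  →  Dual max −bᵀy s.t. Aᵀy ≥ −c, y ≥ 0.

Maximize: z = -53y1 - 31y2 - 29y3 - 60y4

Subject to:
  2y1 + 3y2 + y3 + 4y4 ≥ 1
  5y1 + 2y2 + 2y3 + 5y4 ≥ 1
  y1, y2, y3, y4 ≥ 0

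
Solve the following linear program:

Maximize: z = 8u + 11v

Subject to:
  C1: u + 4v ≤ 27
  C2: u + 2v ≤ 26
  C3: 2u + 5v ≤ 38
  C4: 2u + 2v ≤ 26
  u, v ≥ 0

Evaluate the objective at each vertex of the feasible region:
  z(0, 0) = 0
  z(13, 0) = 104
  z(9, 4) = 116  ←
  z(5.667, 5.333) = 104
  z(0, 6.75) = 74.25
The maximum is at u = 9, v = 4.

u = 9, v = 4, z = 116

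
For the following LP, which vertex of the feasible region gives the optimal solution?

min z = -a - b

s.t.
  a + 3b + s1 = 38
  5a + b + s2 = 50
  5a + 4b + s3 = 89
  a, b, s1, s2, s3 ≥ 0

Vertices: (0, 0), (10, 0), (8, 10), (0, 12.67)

Evaluate the objective at each vertex of the feasible region:
  z(0, 0) = 0
  z(10, 0) = -10
  z(8, 10) = -18  ←
  z(0, 12.67) = -12.67
The minimum is at a = 8, b = 10.

(8, 10)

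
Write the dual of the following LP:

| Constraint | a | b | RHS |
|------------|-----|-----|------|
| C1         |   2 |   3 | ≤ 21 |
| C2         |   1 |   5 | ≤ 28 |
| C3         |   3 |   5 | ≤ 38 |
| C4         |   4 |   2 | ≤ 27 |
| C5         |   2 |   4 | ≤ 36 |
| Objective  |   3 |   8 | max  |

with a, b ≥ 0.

Primal max cᵀx s.t. Ax ≤ b, x ≥ 0  →  Dual min bᵀy s.t. Aᵀy ≥ c, y ≥ 0.

Minimize: z = 21y1 + 28y2 + 38y3 + 27y4 + 36y5

Subject to:
  2y1 + y2 + 3y3 + 4y4 + 2y5 ≥ 3
  3y1 + 5y2 + 5y3 + 2y4 + 4y5 ≥ 8
  y1, y2, y3, y4, y5 ≥ 0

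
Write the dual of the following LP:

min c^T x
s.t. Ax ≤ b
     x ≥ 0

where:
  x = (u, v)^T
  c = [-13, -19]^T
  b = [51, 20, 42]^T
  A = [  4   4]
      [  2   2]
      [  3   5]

Primal min cᵀx s.t. Ax ≤ b, x ≥ 0  →  Dual max −bᵀy s.t. Aᵀy ≥ −c, y ≥ 0.

Maximize: z = -51y1 - 20y2 - 42y3

Subject to:
  4y1 + 2y2 + 3y3 ≥ 13
  4y1 + 2y2 + 5y3 ≥ 19
  y1, y2, y3 ≥ 0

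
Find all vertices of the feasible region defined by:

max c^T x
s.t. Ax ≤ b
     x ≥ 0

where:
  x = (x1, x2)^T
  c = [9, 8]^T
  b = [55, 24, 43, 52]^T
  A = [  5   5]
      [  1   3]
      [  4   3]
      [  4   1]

(0, 0), (10.75, 0), (10, 1), (4.5, 6.5), (0, 8)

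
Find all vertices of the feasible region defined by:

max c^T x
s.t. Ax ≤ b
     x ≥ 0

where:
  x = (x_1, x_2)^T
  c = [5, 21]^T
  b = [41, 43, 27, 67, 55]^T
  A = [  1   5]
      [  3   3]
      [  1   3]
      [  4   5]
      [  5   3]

(0, 0), (11, 0), (7, 6.667), (6, 7), (0, 8.2)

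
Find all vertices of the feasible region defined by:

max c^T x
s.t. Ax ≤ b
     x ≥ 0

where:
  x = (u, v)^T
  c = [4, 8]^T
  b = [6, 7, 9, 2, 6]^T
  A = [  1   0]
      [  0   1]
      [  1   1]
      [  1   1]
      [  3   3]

(0, 0), (2, 0), (0, 2)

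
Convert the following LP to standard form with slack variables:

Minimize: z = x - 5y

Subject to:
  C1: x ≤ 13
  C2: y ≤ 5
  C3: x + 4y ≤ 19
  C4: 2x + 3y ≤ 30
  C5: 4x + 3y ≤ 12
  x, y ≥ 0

min z = x - 5y

s.t.
  x + s1 = 13
  y + s2 = 5
  x + 4y + s3 = 19
  2x + 3y + s4 = 30
  4x + 3y + s5 = 12
  x, y, s1, s2, s3, s4, s5 ≥ 0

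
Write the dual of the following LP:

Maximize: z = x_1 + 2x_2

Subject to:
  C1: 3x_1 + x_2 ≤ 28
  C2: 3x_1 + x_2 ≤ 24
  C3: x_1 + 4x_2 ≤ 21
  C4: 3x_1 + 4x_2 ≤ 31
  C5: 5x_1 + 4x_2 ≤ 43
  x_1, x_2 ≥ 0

Primal max cᵀx s.t. Ax ≤ b, x ≥ 0  →  Dual min bᵀy s.t. Aᵀy ≥ c, y ≥ 0.

Minimize: z = 28y1 + 24y2 + 21y3 + 31y4 + 43y5

Subject to:
  3y1 + 3y2 + y3 + 3y4 + 5y5 ≥ 1
  y1 + y2 + 4y3 + 4y4 + 4y5 ≥ 2
  y1, y2, y3, y4, y5 ≥ 0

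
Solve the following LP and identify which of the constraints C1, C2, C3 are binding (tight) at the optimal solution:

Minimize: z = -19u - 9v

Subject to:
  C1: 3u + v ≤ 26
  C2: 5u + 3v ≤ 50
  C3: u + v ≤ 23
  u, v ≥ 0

At u = 7, v = 5, compute slack b - a·x for each constraint:
  C1: 26 − 26 = 0  (binding)
  C2: 50 − 50 = 0  (binding)
  C3: 23 − 12 = 11  (slack)

Optimal: u = 7, v = 5
Binding: C1, C2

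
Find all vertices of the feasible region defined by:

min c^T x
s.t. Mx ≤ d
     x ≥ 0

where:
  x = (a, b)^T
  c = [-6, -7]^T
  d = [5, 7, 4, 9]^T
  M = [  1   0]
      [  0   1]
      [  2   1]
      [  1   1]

(0, 0), (2, 0), (0, 4)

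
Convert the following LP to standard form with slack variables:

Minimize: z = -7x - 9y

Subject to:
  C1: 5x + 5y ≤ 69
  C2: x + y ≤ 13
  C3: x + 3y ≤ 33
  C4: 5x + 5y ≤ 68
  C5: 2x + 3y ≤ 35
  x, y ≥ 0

min z = -7x - 9y

s.t.
  5x + 5y + s1 = 69
  x + y + s2 = 13
  x + 3y + s3 = 33
  5x + 5y + s4 = 68
  2x + 3y + s5 = 35
  x, y, s1, s2, s3, s4, s5 ≥ 0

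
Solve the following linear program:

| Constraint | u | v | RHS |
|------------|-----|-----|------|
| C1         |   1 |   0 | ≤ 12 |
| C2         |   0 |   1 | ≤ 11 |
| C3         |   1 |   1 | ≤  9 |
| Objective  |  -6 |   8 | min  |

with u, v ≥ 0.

Evaluate the objective at each vertex of the feasible region:
  z(0, 0) = 0
  z(9, 0) = -54  ←
  z(0, 9) = 72
The minimum is at u = 9, v = 0.

u = 9, v = 0, z = -54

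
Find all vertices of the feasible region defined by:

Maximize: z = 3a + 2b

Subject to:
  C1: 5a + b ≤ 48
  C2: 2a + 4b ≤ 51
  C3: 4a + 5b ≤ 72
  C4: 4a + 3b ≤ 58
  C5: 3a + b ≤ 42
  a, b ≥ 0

(0, 0), (9.6, 0), (8, 8), (5.5, 10), (0, 12.75)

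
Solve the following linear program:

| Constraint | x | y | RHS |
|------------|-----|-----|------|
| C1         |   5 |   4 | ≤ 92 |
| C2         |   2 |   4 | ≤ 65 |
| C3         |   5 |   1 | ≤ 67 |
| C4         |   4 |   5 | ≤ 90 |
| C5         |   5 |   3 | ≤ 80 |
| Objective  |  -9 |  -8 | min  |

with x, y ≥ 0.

Evaluate the objective at each vertex of the feasible region:
  z(0, 0) = 0
  z(13.4, 0) = -120.6
  z(12.1, 6.5) = -160.9
  z(10, 10) = -170  ←
  z(5.833, 13.33) = -159.2
  z(0, 16.25) = -130
The minimum is at x = 10, y = 10.

x = 10, y = 10, z = -170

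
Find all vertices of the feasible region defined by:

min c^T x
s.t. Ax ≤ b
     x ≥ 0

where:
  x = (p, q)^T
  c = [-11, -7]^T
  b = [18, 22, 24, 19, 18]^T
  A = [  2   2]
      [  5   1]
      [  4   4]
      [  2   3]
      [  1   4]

(0, 0), (4.4, 0), (4, 2), (2, 4), (0, 4.5)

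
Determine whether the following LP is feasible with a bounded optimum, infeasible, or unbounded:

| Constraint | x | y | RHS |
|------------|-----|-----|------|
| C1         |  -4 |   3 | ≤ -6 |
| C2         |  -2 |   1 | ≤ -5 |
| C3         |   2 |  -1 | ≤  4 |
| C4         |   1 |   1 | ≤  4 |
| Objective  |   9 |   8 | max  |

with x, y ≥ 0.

Infeasible (no feasible solution exists)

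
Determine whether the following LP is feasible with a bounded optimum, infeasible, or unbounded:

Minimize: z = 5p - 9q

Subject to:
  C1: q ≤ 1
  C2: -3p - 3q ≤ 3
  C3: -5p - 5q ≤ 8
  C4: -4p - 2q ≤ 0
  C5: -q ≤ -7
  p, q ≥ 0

Infeasible (no feasible solution exists)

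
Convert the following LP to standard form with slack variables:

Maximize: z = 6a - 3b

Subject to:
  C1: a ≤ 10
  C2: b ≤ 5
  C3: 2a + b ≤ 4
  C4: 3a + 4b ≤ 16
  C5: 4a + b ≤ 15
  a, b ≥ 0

max z = 6a - 3b

s.t.
  a + s1 = 10
  b + s2 = 5
  2a + b + s3 = 4
  3a + 4b + s4 = 16
  4a + b + s5 = 15
  a, b, s1, s2, s3, s4, s5 ≥ 0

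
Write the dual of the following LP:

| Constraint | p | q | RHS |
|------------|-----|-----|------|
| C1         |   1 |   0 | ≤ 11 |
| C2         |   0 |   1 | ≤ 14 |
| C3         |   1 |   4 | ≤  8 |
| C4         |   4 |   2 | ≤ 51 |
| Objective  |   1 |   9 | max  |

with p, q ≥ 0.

Primal max cᵀx s.t. Ax ≤ b, x ≥ 0  →  Dual min bᵀy s.t. Aᵀy ≥ c, y ≥ 0.

Minimize: z = 11y1 + 14y2 + 8y3 + 51y4

Subject to:
  y1 + y3 + 4y4 ≥ 1
  y2 + 4y3 + 2y4 ≥ 9
  y1, y2, y3, y4 ≥ 0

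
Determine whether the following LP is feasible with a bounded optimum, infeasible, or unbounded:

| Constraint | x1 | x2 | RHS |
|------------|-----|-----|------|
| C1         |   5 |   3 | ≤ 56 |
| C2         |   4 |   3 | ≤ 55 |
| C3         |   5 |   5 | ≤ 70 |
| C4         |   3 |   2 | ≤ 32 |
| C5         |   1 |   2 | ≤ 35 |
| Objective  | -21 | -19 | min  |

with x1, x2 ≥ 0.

Feasible with a bounded optimal solution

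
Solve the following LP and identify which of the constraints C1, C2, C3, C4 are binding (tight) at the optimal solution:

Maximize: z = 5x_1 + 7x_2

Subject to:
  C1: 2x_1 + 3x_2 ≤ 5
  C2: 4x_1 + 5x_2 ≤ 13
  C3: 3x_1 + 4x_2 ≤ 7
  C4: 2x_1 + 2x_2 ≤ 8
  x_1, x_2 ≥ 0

At x_1 = 1, x_2 = 1, compute slack b - a·x for each constraint:
  C1: 5 − 5 = 0  (binding)
  C2: 13 − 9 = 4  (slack)
  C3: 7 − 7 = 0  (binding)
  C4: 8 − 4 = 4  (slack)

Optimal: x_1 = 1, x_2 = 1
Binding: C1, C3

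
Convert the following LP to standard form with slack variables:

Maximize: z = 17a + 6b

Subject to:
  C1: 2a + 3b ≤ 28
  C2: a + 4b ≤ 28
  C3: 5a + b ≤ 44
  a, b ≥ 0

max z = 17a + 6b

s.t.
  2a + 3b + s1 = 28
  a + 4b + s2 = 28
  5a + b + s3 = 44
  a, b, s1, s2, s3 ≥ 0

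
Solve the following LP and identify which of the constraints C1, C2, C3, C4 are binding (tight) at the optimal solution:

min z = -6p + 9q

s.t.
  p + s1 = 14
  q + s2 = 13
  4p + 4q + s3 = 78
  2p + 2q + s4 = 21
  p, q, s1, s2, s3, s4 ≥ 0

At p = 10.5, q = 0, compute slack b - a·x for each constraint:
  C1: 14 − 10.5 = 3.5  (slack)
  C2: 13 − 0 = 13  (slack)
  C3: 78 − 42 = 36  (slack)
  C4: 21 − 21 = 0  (binding)

Optimal: p = 10.5, q = 0
Binding: C4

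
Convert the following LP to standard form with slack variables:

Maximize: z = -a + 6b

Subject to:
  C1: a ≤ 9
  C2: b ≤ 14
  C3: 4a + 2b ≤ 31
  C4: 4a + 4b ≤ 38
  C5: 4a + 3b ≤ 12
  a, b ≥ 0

max z = -a + 6b

s.t.
  a + s1 = 9
  b + s2 = 14
  4a + 2b + s3 = 31
  4a + 4b + s4 = 38
  4a + 3b + s5 = 12
  a, b, s1, s2, s3, s4, s5 ≥ 0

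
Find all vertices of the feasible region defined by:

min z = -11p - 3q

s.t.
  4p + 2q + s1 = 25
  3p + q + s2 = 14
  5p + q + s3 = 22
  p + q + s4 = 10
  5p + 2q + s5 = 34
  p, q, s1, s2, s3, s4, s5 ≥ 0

(0, 0), (4.4, 0), (4, 2), (2, 8), (0, 10)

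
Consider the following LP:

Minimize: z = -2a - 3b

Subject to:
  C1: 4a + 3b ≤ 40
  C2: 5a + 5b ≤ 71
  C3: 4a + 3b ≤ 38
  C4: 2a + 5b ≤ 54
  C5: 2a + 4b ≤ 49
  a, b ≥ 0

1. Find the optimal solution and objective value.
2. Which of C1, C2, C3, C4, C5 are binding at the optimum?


1. a = 2, b = 10, z = -34
2. C3, C4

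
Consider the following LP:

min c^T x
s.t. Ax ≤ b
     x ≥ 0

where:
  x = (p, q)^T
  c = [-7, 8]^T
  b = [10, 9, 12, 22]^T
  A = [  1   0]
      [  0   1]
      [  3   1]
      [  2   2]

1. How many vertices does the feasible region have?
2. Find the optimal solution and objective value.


1. 4
2. p = 4, q = 0, z = -28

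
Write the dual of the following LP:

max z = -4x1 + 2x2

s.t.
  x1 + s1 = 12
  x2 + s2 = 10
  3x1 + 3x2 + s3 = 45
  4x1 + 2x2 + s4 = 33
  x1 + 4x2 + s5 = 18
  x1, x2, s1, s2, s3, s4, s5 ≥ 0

Primal max cᵀx s.t. Ax ≤ b, x ≥ 0  →  Dual min bᵀy s.t. Aᵀy ≥ c, y ≥ 0.

Minimize: z = 12y1 + 10y2 + 45y3 + 33y4 + 18y5

Subject to:
  y1 + 3y3 + 4y4 + y5 ≥ -4
  y2 + 3y3 + 2y4 + 4y5 ≥ 2
  y1, y2, y3, y4, y5 ≥ 0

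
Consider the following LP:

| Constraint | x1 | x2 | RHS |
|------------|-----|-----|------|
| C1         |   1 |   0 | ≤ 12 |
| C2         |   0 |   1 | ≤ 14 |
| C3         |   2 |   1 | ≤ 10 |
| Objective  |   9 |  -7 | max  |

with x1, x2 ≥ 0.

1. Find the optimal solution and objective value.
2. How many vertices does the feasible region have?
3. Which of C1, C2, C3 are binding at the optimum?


1. x1 = 5, x2 = 0, z = 45
2. 3
3. C3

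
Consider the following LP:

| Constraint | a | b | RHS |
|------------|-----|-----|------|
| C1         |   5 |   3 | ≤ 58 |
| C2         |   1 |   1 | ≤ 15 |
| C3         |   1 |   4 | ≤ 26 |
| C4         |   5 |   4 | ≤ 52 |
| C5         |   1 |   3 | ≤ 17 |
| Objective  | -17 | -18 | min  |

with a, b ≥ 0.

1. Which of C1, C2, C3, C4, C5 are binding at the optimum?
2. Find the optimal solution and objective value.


1. C4, C5
2. a = 8, b = 3, z = -190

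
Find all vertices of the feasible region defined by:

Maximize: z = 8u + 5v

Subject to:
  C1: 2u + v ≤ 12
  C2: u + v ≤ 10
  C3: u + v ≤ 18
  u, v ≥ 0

(0, 0), (6, 0), (2, 8), (0, 10)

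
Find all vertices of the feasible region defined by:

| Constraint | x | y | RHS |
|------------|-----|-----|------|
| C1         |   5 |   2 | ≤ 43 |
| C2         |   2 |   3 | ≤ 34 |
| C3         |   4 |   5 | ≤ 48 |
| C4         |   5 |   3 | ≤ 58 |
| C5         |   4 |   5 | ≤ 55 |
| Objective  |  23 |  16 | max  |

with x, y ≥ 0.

(0, 0), (8.6, 0), (7, 4), (0, 9.6)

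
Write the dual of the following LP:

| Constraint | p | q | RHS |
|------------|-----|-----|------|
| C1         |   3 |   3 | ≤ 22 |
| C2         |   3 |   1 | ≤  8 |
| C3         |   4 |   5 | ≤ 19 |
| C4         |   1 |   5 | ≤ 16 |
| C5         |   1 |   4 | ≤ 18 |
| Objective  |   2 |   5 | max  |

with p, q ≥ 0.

Primal max cᵀx s.t. Ax ≤ b, x ≥ 0  →  Dual min bᵀy s.t. Aᵀy ≥ c, y ≥ 0.

Minimize: z = 22y1 + 8y2 + 19y3 + 16y4 + 18y5

Subject to:
  3y1 + 3y2 + 4y3 + y4 + y5 ≥ 2
  3y1 + y2 + 5y3 + 5y4 + 4y5 ≥ 5
  y1, y2, y3, y4, y5 ≥ 0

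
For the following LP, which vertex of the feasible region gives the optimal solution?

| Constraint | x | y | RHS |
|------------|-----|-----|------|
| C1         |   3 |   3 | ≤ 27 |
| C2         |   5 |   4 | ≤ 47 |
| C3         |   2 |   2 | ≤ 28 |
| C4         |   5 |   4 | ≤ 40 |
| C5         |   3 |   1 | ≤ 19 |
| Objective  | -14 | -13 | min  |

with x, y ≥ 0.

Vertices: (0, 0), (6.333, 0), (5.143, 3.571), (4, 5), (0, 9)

Evaluate the objective at each vertex of the feasible region:
  z(0, 0) = 0
  z(6.333, 0) = -88.67
  z(5.143, 3.571) = -118.4
  z(4, 5) = -121  ←
  z(0, 9) = -117
The minimum is at x = 4, y = 5.

(4, 5)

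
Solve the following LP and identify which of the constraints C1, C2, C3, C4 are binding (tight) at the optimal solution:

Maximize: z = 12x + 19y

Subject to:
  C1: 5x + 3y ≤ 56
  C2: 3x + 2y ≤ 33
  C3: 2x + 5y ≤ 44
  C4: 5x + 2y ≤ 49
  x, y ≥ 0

At x = 7, y = 6, compute slack b - a·x for each constraint:
  C1: 56 − 53 = 3  (slack)
  C2: 33 − 33 = 0  (binding)
  C3: 44 − 44 = 0  (binding)
  C4: 49 − 47 = 2  (slack)

Optimal: x = 7, y = 6
Binding: C2, C3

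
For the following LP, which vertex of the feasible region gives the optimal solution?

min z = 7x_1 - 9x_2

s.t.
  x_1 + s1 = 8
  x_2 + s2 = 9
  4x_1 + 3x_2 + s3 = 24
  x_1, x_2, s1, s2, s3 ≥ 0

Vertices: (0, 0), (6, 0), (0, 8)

Evaluate the objective at each vertex of the feasible region:
  z(0, 0) = 0
  z(6, 0) = 42
  z(0, 8) = -72  ←
The minimum is at x_1 = 0, x_2 = 8.

(0, 8)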